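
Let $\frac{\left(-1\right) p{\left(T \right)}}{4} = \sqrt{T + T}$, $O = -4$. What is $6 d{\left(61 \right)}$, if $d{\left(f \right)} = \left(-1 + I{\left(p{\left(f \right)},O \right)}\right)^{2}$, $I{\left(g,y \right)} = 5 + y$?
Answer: $0$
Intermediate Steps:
$p{\left(T \right)} = - 4 \sqrt{2} \sqrt{T}$ ($p{\left(T \right)} = - 4 \sqrt{T + T} = - 4 \sqrt{2 T} = - 4 \sqrt{2} \sqrt{T}$)
$d{\left(f \right)} = 0$ ($d{\left(f \right)} = \left(-1 + \left(5 - 4\right)\right)^{2} = \left(-1 + 1\right)^{2} = 0^{2} = 0$)
$6 d{\left(61 \right)} = 6 \cdot 0 = 0$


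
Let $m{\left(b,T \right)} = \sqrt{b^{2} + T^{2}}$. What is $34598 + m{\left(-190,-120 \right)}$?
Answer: $34598 + 10 \sqrt{505} \approx 34823.0$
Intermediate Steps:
$m{\left(b,T \right)} = \sqrt{T^{2} + b^{2}}$
$34598 + m{\left(-190,-120 \right)} = 34598 + \sqrt{\left(-120\right)^{2} + \left(-190\right)^{2}} = 34598 + \sqrt{14400 + 36100} = 34598 + \sqrt{50500} = 34598 + 10 \sqrt{505}$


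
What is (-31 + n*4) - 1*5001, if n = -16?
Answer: -5096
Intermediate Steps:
(-31 + n*4) - 1*5001 = (-31 - 16*4) - 1*5001 = (-31 - 64) - 5001 = -95 - 5001 = -5096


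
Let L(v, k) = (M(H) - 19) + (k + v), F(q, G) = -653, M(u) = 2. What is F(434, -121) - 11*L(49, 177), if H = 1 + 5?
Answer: -2952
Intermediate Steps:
H = 6
L(v, k) = -17 + k + v (L(v, k) = (2 - 19) + (k + v) = -17 + (k + v) = -17 + k + v)
F(434, -121) - 11*L(49, 177) = -653 - 11*(-17 + 177 + 49) = -653 - 11*209 = -653 - 1*2299 = -653 - 2299 = -2952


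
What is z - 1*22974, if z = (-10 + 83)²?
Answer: -17645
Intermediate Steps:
z = 5329 (z = 73² = 5329)
z - 1*22974 = 5329 - 1*22974 = 5329 - 22974 = -17645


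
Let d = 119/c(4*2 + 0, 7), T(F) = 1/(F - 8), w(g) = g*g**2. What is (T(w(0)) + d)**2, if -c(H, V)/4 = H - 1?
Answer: 1225/64 ≈ 19.141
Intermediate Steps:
w(g) = g**3
T(F) = 1/(-8 + F)
c(H, V) = 4 - 4*H (c(H, V) = -4*(H - 1) = -4*(-1 + H) = 4 - 4*H)
d = -17/4 (d = 119/(4 - 4*(4*2 + 0)) = 119/(4 - 4*(8 + 0)) = 119/(4 - 4*8) = 119/(4 - 32) = 119/(-28) = 119*(-1/28) = -17/4 ≈ -4.2500)
(T(w(0)) + d)**2 = (1/(-8 + 0**3) - 17/4)**2 = (1/(-8 + 0) - 17/4)**2 = (1/(-8) - 17/4)**2 = (-1/8 - 17/4)**2 = (-35/8)**2 = 1225/64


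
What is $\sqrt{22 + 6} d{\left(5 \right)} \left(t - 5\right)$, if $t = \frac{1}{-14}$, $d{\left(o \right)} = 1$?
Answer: $- \frac{71 \sqrt{7}}{7} \approx -26.835$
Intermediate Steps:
$t = - \frac{1}{14} \approx -0.071429$
$\sqrt{22 + 6} d{\left(5 \right)} \left(t - 5\right) = \sqrt{22 + 6} \cdot 1 \left(- \frac{1}{14} - 5\right) = \sqrt{28} \cdot 1 \left(- \frac{1}{14} - 5\right) = 2 \sqrt{7} \cdot 1 \left(- \frac{71}{14}\right) = 2 \sqrt{7} \left(- \frac{71}{14}\right) = - \frac{71 \sqrt{7}}{7}$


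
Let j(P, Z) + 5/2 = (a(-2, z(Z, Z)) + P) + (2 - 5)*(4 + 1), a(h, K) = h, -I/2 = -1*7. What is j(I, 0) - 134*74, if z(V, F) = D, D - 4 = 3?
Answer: -19843/2 ≈ -9921.5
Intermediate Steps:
D = 7 (D = 4 + 3 = 7)
I = 14 (I = -(-2)*7 = -2*(-7) = 14)
z(V, F) = 7
j(P, Z) = -39/2 + P (j(P, Z) = -5/2 + ((-2 + P) + (2 - 5)*(4 + 1)) = -5/2 + ((-2 + P) - 3*5) = -5/2 + ((-2 + P) - 15) = -5/2 + (-17 + P) = -39/2 + P)
j(I, 0) - 134*74 = (-39/2 + 14) - 134*74 = -11/2 - 9916 = -19843/2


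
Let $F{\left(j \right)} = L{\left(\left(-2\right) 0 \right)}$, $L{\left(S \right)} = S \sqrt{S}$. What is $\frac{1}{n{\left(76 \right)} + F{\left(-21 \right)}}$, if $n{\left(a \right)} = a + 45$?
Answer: $\frac{1}{121} \approx 0.0082645$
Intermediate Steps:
$n{\left(a \right)} = 45 + a$
$L{\left(S \right)} = S^{\frac{3}{2}}$
$F{\left(j \right)} = 0$ ($F{\left(j \right)} = \left(\left(-2\right) 0\right)^{\frac{3}{2}} = 0^{\frac{3}{2}} = 0$)
$\frac{1}{n{\left(76 \right)} + F{\left(-21 \right)}} = \frac{1}{\left(45 + 76\right) + 0} = \frac{1}{121 + 0} = \frac{1}{121}$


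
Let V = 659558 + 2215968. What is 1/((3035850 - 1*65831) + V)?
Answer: 1/5845545 ≈ 1.7107e-7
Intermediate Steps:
V = 2875526
1/((3035850 - 1*65831) + V) = 1/((3035850 - 1*65831) + 2875526) = 1/((3035850 - 65831) + 2875526) = 1/(2970019 + 2875526) = 1/5845545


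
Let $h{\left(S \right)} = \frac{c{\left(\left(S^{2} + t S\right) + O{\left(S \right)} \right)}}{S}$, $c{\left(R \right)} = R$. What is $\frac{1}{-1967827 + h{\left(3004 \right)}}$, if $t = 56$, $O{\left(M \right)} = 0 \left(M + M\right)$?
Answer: $- \frac{1}{1964767} \approx -5.0897 \cdot 10^{-7}$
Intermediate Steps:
$O{\left(M \right)} = 0$ ($O{\left(M \right)} = 0 \cdot 2 M = 0$)
$h{\left(S \right)} = \frac{S^{2} + 56 S}{S}$ ($h{\left(S \right)} = \frac{\left(S^{2} + 56 S\right) + 0}{S} = \frac{S^{2} + 56 S}{S}$)
$\frac{1}{-1967827 + h{\left(3004 \right)}} = \frac{1}{-1967827 + \left(56 + 3004\right)} = \frac{1}{-1967827 + 3060} = \frac{1}{-1964767} = - \frac{1}{1964767}$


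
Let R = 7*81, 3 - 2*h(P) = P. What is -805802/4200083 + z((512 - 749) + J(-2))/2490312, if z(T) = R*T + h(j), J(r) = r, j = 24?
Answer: -1717272225783/6973011397264 ≈ -0.24627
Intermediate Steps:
h(P) = 3/2 - P/2
R = 567
z(T) = -21/2 + 567*T (z(T) = 567*T + (3/2 - 1/2*24) = 567*T + (3/2 - 12) = 567*T - 21/2 = -21/2 + 567*T)
-805802/4200083 + z((512 - 749) + J(-2))/2490312 = -805802/4200083 + (-21/2 + 567*((512 - 749) - 2))/2490312 = -805802*1/4200083 + (-21/2 + 567*(-237 - 2))*(1/2490312) = -805802/4200083 + (-21/2 + 567*(-239))*(1/2490312) = -805802/4200083 + (-21/2 - 135513)*(1/2490312) = -805802/4200083 - 271047/2*1/2490312 = -805802/4200083 - 90349/1660208 = -1717272225783/6973011397264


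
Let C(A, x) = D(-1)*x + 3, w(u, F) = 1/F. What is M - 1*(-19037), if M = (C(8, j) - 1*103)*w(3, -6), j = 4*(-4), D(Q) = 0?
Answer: 57161/3 ≈ 19054.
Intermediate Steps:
j = -16
C(A, x) = 3 (C(A, x) = 0*x + 3 = 0 + 3 = 3)
M = 50/3 (M = (3 - 1*103)/(-6) = (3 - 103)*(-⅙) = -100*(-⅙) = 50/3 ≈ 16.667)
M - 1*(-19037) = 50/3 - 1*(-19037) = 50/3 + 19037 = 57161/3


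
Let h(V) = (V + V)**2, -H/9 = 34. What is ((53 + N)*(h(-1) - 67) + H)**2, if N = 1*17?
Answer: 22240656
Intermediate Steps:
H = -306 (H = -9*34 = -306)
h(V) = 4*V**2 (h(V) = (2*V)**2 = 4*V**2)
N = 17
((53 + N)*(h(-1) - 67) + H)**2 = ((53 + 17)*(4*(-1)**2 - 67) - 306)**2 = (70*(4*1 - 67) - 306)**2 = (70*(4 - 67) - 306)**2 = (70*(-63) - 306)**2 = (-4410 - 306)**2 = (-4716)**2 = 22240656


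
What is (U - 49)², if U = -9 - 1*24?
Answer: 6724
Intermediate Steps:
U = -33 (U = -9 - 24 = -33)
(U - 49)² = (-33 - 49)² = (-82)² = 6724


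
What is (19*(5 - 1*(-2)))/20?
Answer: 133/20 ≈ 6.6500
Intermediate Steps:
(19*(5 - 1*(-2)))/20 = (19*(5 + 2))*(1/20) = (19*7)*(1/20) = 133*(1/20) = 133/20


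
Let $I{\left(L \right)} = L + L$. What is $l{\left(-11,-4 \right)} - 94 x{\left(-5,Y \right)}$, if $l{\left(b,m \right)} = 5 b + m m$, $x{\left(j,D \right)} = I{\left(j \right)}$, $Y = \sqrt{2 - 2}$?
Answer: $901$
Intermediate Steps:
$Y = 0$ ($Y = \sqrt{0} = 0$)
$I{\left(L \right)} = 2 L$
$x{\left(j,D \right)} = 2 j$
$l{\left(b,m \right)} = m^{2} + 5 b$ ($l{\left(b,m \right)} = 5 b + m^{2} = m^{2} + 5 b$)
$l{\left(-11,-4 \right)} - 94 x{\left(-5,Y \right)} = \left(\left(-4\right)^{2} + 5 \left(-11\right)\right) - 94 \cdot 2 \left(-5\right) = \left(16 - 55\right) - -940 = -39 + 940 = 901$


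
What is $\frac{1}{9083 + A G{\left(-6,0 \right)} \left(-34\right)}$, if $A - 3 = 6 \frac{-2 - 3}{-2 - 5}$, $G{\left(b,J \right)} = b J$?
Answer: $\frac{1}{9083} \approx 0.0001101$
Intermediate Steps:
$G{\left(b,J \right)} = J b$
$A = \frac{51}{7}$ ($A = 3 + 6 \frac{-2 - 3}{-2 - 5} = 3 + 6 \left(- \frac{5}{-7}\right) = 3 + 6 \left(\left(-5\right) \left(- \frac{1}{7}\right)\right) = 3 + 6 \cdot \frac{5}{7} = 3 + \frac{30}{7} = \frac{51}{7} \approx 7.2857$)
$\frac{1}{9083 + A G{\left(-6,0 \right)} \left(-34\right)} = \frac{1}{9083 + \frac{51 \cdot 0 \left(-6\right)}{7} \left(-34\right)} = \frac{1}{9083 + \frac{51}{7} \cdot 0 \left(-34\right)} = \frac{1}{9083 + 0 \left(-34\right)} = \frac{1}{9083 + 0} = \frac{1}{9083}$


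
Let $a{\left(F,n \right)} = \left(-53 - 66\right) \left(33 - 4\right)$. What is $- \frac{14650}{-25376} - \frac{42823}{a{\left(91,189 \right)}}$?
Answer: $\frac{33448047}{2575664} \approx 12.986$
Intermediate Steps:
$a{\left(F,n \right)} = -3451$ ($a{\left(F,n \right)} = \left(-119\right) 29 = -3451$)
$- \frac{14650}{-25376} - \frac{42823}{a{\left(91,189 \right)}} = - \frac{14650}{-25376} - \frac{42823}{-3451} = \left(-14650\right) \left(- \frac{1}{25376}\right) - - \frac{2519}{203} = \frac{7325}{12688} + \frac{2519}{203} = \frac{33448047}{2575664}$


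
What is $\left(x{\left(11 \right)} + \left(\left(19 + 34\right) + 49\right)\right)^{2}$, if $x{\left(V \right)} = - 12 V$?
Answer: $900$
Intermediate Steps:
$\left(x{\left(11 \right)} + \left(\left(19 + 34\right) + 49\right)\right)^{2} = \left(\left(-12\right) 11 + \left(\left(19 + 34\right) + 49\right)\right)^{2} = \left(-132 + \left(53 + 49\right)\right)^{2} = \left(-132 + 102\right)^{2} = \left(-30\right)^{2} = 900$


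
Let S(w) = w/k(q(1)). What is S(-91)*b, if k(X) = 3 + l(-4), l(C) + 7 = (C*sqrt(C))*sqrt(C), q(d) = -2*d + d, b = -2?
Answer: 91/6 ≈ 15.167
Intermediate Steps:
q(d) = -d
l(C) = -7 + C**2 (l(C) = -7 + (C*sqrt(C))*sqrt(C) = -7 + C**(3/2)*sqrt(C) = -7 + C**2)
k(X) = 12 (k(X) = 3 + (-7 + (-4)**2) = 3 + (-7 + 16) = 3 + 9 = 12)
S(w) = w/12
S(-91)*b = ((1/12)*(-91))*(-2) = -91/12*(-2) = 91/6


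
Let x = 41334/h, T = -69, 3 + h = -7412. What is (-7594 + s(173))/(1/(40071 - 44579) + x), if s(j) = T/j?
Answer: 43917192347420/32237008051 ≈ 1362.3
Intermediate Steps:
h = -7415 (h = -3 - 7412 = -7415)
s(j) = -69/j
x = -41334/7415 (x = 41334/(-7415) = 41334*(-1/7415) = -41334/7415 ≈ -5.5744)
(-7594 + s(173))/(1/(40071 - 44579) + x) = (-7594 - 69/173)/(1/(40071 - 44579) - 41334/7415) = (-7594 - 69*1/173)/(1/(-4508) - 41334/7415) = (-7594 - 69/173)/(-1/4508 - 41334/7415) = -1313831/(173*(-186341087/33426820)) = -1313831/173*(-33426820/186341087) = 43917192347420/32237008051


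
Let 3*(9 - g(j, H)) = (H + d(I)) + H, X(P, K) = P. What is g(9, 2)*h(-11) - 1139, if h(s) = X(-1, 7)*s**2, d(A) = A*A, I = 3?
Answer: -5111/3 ≈ -1703.7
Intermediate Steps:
d(A) = A**2
g(j, H) = 6 - 2*H/3 (g(j, H) = 9 - ((H + 3**2) + H)/3 = 9 - ((H + 9) + H)/3 = 9 - ((9 + H) + H)/3 = 9 - (9 + 2*H)/3 = 9 + (-3 - 2*H/3) = 6 - 2*H/3)
h(s) = -s**2
g(9, 2)*h(-11) - 1139 = (6 - 2/3*2)*(-1*(-11)**2) - 1139 = (6 - 4/3)*(-1*121) - 1139 = (14/3)*(-121) - 1139 = -1694/3 - 1139 = -5111/3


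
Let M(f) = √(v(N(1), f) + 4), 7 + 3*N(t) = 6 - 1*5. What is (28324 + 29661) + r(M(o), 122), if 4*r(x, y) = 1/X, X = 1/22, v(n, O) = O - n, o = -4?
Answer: 115981/2 ≈ 57991.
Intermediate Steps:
N(t) = -2 (N(t) = -7/3 + (6 - 1*5)/3 = -7/3 + (6 - 5)/3 = -7/3 + (⅓)*1 = -7/3 + ⅓ = -2)
X = 1/22 ≈ 0.045455
M(f) = √(6 + f) (M(f) = √((f - 1*(-2)) + 4) = √((f + 2) + 4) = √((2 + f) + 4) = √(6 + f))
r(x, y) = 11/2 (r(x, y) = 1/(4*(1/22)) = (¼)*22 = 11/2)
(28324 + 29661) + r(M(o), 122) = (28324 + 29661) + 11/2 = 57985 + 11/2 = 115981/2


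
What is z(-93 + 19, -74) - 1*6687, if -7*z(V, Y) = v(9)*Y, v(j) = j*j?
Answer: -40815/7 ≈ -5830.7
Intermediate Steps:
v(j) = j**2
z(V, Y) = -81*Y/7 (z(V, Y) = -9**2*Y/7 = -81*Y/7)
z(-93 + 19, -74) - 1*6687 = -81/7*(-74) - 1*6687 = 5994/7 - 6687 = -40815/7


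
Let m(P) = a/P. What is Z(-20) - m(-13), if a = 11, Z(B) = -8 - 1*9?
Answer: -210/13 ≈ -16.154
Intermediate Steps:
Z(B) = -17 (Z(B) = -8 - 9 = -17)
m(P) = 11/P
Z(-20) - m(-13) = -17 - 11/(-13) = -17 - 11*(-1)/13 = -17 - 1*(-11/13) = -17 + 11/13 = -210/13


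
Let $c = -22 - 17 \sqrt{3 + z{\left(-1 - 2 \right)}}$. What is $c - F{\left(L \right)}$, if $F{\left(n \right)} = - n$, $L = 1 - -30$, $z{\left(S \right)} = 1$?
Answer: $-25$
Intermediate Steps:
$L = 31$ ($L = 1 + 30 = 31$)
$c = -56$ ($c = -22 - 17 \sqrt{3 + 1} = -22 - 17 \sqrt{4} = -22 - 34 = -56$)
$c - F{\left(L \right)} = -56 - \left(-1\right) 31 = -56 - -31 = -56 + 31 = -25$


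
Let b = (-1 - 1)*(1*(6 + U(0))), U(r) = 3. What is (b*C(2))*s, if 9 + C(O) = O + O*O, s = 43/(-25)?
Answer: -2322/25 ≈ -92.880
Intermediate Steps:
s = -43/25 (s = 43*(-1/25) = -43/25 ≈ -1.7200)
C(O) = -9 + O + O² (C(O) = -9 + (O + O*O) = -9 + (O + O²) = -9 + O + O²)
b = -18 (b = (-1 - 1)*(1*(6 + 3)) = -2*9 = -18)
(b*C(2))*s = -18*(-9 + 2 + 2²)*(-43/25) = -18*(-9 + 2 + 4)*(-43/25) = -18*(-3)*(-43/25) = 54*(-43/25) = -2322/25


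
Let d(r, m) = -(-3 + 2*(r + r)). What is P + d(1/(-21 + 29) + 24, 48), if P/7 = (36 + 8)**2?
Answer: 26917/2 ≈ 13459.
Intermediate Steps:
P = 13552 (P = 7*(36 + 8)**2 = 7*44**2 = 7*1936 = 13552)
d(r, m) = 3 - 4*r (d(r, m) = -(-3 + 2*(2*r)) = -(-3 + 4*r) = 3 - 4*r)
P + d(1/(-21 + 29) + 24, 48) = 13552 + (3 - 4*(1/(-21 + 29) + 24)) = 13552 + (3 - 4*(1/8 + 24)) = 13552 + (3 - 4*193/8) = 13552 + (3 - 193/2) = 13552 - 187/2 = 26917/2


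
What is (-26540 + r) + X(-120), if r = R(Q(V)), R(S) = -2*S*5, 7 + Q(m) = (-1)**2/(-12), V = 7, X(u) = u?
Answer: -159535/6 ≈ -26589.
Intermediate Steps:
Q(m) = -85/12 (Q(m) = -7 + (-1)**2/(-12) = -7 + 1*(-1/12) = -7 - 1/12 = -85/12)
R(S) = -10*S
r = 425/6 (r = -10*(-85/12) = 425/6 ≈ 70.833)
(-26540 + r) + X(-120) = (-26540 + 425/6) - 120 = -158815/6 - 120 = -159535/6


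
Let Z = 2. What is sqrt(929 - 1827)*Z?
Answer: 2*I*sqrt(898) ≈ 59.933*I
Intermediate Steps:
sqrt(929 - 1827)*Z = sqrt(929 - 1827)*2 = sqrt(-898)*2 = (I*sqrt(898))*2 = 2*I*sqrt(898)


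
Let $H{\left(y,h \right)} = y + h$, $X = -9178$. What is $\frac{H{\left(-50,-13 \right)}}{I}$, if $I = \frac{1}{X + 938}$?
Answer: $519120$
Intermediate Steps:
$H{\left(y,h \right)} = h + y$
$I = - \frac{1}{8240}$ ($I = \frac{1}{-9178 + 938} = \frac{1}{-8240} = - \frac{1}{8240} \approx -0.00012136$)
$\frac{H{\left(-50,-13 \right)}}{I} = \frac{-13 - 50}{- \frac{1}{8240}} = \left(-63\right) \left(-8240\right) = 519120$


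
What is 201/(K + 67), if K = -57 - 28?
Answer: -67/6 ≈ -11.167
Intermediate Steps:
K = -85
201/(K + 67) = 201/(-85 + 67) = 201/(-18) = 201*(-1/18) = -67/6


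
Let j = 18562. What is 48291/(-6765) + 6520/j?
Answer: -142044957/20928655 ≈ -6.7871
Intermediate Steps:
48291/(-6765) + 6520/j = 48291/(-6765) + 6520/18562 = 48291*(-1/6765) + 6520*(1/18562) = -16097/2255 + 3260/9281 = -142044957/20928655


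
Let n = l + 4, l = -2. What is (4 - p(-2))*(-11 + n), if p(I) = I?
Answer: -54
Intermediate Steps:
n = 2 (n = -2 + 4 = 2)
(4 - p(-2))*(-11 + n) = (4 - 1*(-2))*(-11 + 2) = (4 + 2)*(-9) = 6*(-9) = -54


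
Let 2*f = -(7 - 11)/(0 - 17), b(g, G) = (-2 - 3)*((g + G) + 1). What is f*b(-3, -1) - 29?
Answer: -523/17 ≈ -30.765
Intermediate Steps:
b(g, G) = -5 - 5*G - 5*g (b(g, G) = -5*((G + g) + 1) = -5*(1 + G + g) = -5 - 5*G - 5*g)
f = -2/17 (f = (-(7 - 11)/(0 - 17))/2 = (-(-4)/(-17))/2 = (-(-4)*(-1)/17)/2 = (-1*4/17)/2 = (1/2)*(-4/17) = -2/17 ≈ -0.11765)
f*b(-3, -1) - 29 = -2*(-5 - 5*(-1) - 5*(-3))/17 - 29 = -2*(-5 + 5 + 15)/17 - 29 = -2/17*15 - 29 = -30/17 - 29 = -523/17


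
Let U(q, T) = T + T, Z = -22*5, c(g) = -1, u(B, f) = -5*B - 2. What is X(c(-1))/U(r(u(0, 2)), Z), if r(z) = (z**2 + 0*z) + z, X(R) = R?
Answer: 1/220 ≈ 0.0045455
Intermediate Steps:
u(B, f) = -2 - 5*B
r(z) = z + z**2 (r(z) = (z**2 + 0) + z = z**2 + z = z + z**2)
Z = -110
U(q, T) = 2*T
X(c(-1))/U(r(u(0, 2)), Z) = -1/(2*(-110)) = -1/(-220) = -1*(-1/220) = 1/220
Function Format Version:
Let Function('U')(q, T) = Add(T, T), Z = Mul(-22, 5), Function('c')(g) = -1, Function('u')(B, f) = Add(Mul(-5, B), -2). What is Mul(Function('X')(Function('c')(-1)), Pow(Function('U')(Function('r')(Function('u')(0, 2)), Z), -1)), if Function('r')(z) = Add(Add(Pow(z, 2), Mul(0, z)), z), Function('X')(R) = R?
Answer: Rational(1, 220) ≈ 0.0045455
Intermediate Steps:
Function('u')(B, f) = Add(-2, Mul(-5, B))
Function('r')(z) = Add(z, Pow(z, 2)) (Function('r')(z) = Add(Add(Pow(z, 2), 0), z) = Add(Pow(z, 2), z) = Add(z, Pow(z, 2)))
Z = -110
Function('U')(q, T) = Mul(2, T)
Mul(Function('X')(Function('c')(-1)), Pow(Function('U')(Function('r')(Function('u')(0, 2)), Z), -1)) = Mul(-1, Pow(Mul(2, -110), -1)) = Mul(-1, Pow(-220, -1)) = Mul(-1, Rational(-1, 220)) = Rational(1, 220)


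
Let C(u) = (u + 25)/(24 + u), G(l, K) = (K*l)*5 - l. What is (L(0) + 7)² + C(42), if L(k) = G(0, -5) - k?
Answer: 3301/66 ≈ 50.015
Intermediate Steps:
G(l, K) = -l + 5*K*l (G(l, K) = 5*K*l - l = -l + 5*K*l)
C(u) = (25 + u)/(24 + u)
L(k) = -k (L(k) = 0*(-1 + 5*(-5)) - k = 0*(-1 - 25) - k = 0*(-26) - k = 0 - k = -k)
(L(0) + 7)² + C(42) = (-1*0 + 7)² + (25 + 42)/(24 + 42) = (0 + 7)² + 67/66 = 7² + (1/66)*67 = 49 + 67/66 = 3301/66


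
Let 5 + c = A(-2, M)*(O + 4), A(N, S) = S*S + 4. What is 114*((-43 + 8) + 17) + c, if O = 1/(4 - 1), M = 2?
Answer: -6067/3 ≈ -2022.3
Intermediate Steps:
O = ⅓ (O = 1/3 = ⅓ ≈ 0.33333)
A(N, S) = 4 + S² (A(N, S) = S² + 4 = 4 + S²)
c = 89/3 (c = -5 + (4 + 2²)*(⅓ + 4) = -5 + (4 + 4)*(13/3) = -5 + 8*(13/3) = -5 + 104/3 = 89/3 ≈ 29.667)
114*((-43 + 8) + 17) + c = 114*((-43 + 8) + 17) + 89/3 = 114*(-35 + 17) + 89/3 = 114*(-18) + 89/3 = -2052 + 89/3 = -6067/3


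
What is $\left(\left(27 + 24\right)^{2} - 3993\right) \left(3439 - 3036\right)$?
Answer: $-560976$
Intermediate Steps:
$\left(\left(27 + 24\right)^{2} - 3993\right) \left(3439 - 3036\right) = \left(51^{2} - 3993\right) 403 = \left(2601 - 3993\right) 403 = \left(-1392\right) 403 = -560976$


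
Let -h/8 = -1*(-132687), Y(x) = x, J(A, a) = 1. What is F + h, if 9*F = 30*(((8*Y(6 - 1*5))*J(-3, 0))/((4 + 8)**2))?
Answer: -28660387/27 ≈ -1.0615e+6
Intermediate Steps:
h = -1061496 (h = -(-8)*(-132687) = -8*132687 = -1061496)
F = 5/27 (F = (30*(((8*(6 - 1*5))*1)/((4 + 8)**2)))/9 = (30*(((8*(6 - 5))*1)/(12**2)))/9 = (30*(((8*1)*1)/144))/9 = (30*((8*1)*(1/144)))/9 = (30*(8*(1/144)))/9 = (30*(1/18))/9 = (1/9)*(5/3) = 5/27 ≈ 0.18519)
F + h = 5/27 - 1061496 = -28660387/27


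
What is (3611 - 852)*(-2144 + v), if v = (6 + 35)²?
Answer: -1277417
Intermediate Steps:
v = 1681 (v = 41² = 1681)
(3611 - 852)*(-2144 + v) = (3611 - 852)*(-2144 + 1681) = 2759*(-463) = -1277417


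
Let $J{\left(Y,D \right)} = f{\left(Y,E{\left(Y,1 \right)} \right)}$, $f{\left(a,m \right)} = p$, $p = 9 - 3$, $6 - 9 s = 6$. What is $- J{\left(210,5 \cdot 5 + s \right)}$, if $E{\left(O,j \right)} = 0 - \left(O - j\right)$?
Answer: $-6$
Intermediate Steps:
$s = 0$ ($s = \frac{2}{3} - \frac{2}{3} = 0$)
$E{\left(O,j \right)} = j - O$ ($E{\left(O,j \right)} = 0 - \left(O - j\right) = j - O$)
$p = 6$ ($p = 9 - 3 = 6$)
$f{\left(a,m \right)} = 6$
$J{\left(Y,D \right)} = 6$
$- J{\left(210,5 \cdot 5 + s \right)} = \left(-1\right) 6 = -6$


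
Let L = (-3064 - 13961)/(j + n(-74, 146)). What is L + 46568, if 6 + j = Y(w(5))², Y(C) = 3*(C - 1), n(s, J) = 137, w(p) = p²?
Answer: 49498379/1063 ≈ 46565.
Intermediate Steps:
Y(C) = -3 + 3*C (Y(C) = 3*(-1 + C) = -3 + 3*C)
j = 5178 (j = -6 + (-3 + 3*5²)² = -6 + (-3 + 3*25)² = -6 + (-3 + 75)² = -6 + 72² = -6 + 5184 = 5178)
L = -3405/1063 (L = (-3064 - 13961)/(5178 + 137) = -17025/5315 = -17025*1/5315 = -3405/1063 ≈ -3.2032)
L + 46568 = -3405/1063 + 46568 = 49498379/1063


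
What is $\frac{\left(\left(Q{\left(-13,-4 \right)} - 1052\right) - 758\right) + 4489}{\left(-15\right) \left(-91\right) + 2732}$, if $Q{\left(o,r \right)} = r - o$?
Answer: $\frac{2688}{4097} \approx 0.65609$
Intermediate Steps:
$\frac{\left(\left(Q{\left(-13,-4 \right)} - 1052\right) - 758\right) + 4489}{\left(-15\right) \left(-91\right) + 2732} = \frac{\left(\left(\left(-4 - -13\right) - 1052\right) - 758\right) + 4489}{\left(-15\right) \left(-91\right) + 2732} = \frac{\left(\left(\left(-4 + 13\right) - 1052\right) - 758\right) + 4489}{1365 + 2732} = \frac{\left(\left(9 - 1052\right) - 758\right) + 4489}{4097} = \left(\left(-1043 - 758\right) + 4489\right) \frac{1}{4097} = \left(-1801 + 4489\right) \frac{1}{4097} = 2688 \cdot \frac{1}{4097} = \frac{2688}{4097}$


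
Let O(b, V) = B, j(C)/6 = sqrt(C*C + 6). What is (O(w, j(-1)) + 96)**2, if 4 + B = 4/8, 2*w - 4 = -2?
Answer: 34225/4 ≈ 8556.3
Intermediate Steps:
j(C) = 6*sqrt(6 + C**2) (j(C) = 6*sqrt(C*C + 6) = 6*sqrt(C**2 + 6) = 6*sqrt(6 + C**2))
w = 1 (w = 2 + (1/2)*(-2) = 2 - 1 = 1)
B = -7/2 (B = -4 + 4/8 = -4 + 4*(1/8) = -4 + 1/2 = -7/2 ≈ -3.5000)
O(b, V) = -7/2
(O(w, j(-1)) + 96)**2 = (-7/2 + 96)**2 = (185/2)**2 = 34225/4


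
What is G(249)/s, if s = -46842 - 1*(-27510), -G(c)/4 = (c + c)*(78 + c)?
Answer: 18094/537 ≈ 33.695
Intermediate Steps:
G(c) = -8*c*(78 + c) (G(c) = -4*(c + c)*(78 + c) = -4*2*c*(78 + c) = -8*c*(78 + c))
s = -19332 (s = -46842 + 27510 = -19332)
G(249)/s = -8*249*(78 + 249)/(-19332) = -8*249*327*(-1/19332) = -651384*(-1/19332) = 18094/537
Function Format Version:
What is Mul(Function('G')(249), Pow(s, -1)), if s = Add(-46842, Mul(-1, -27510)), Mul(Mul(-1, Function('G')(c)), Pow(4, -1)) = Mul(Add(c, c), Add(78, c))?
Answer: Rational(18094, 537) ≈ 33.695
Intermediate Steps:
Function('G')(c) = Mul(-8, c, Add(78, c)) (Function('G')(c) = Mul(-4, Mul(Add(c, c), Add(78, c))) = Mul(-4, Mul(Mul(2, c), Add(78, c))) = Mul(-4, Mul(2, c, Add(78, c))) = Mul(-8, c, Add(78, c)))
s = -19332 (s = Add(-46842, 27510) = -19332)
Mul(Function('G')(249), Pow(s, -1)) = Mul(Mul(-8, 249, Add(78, 249)), Pow(-19332, -1)) = Mul(Mul(-8, 249, 327), Rational(-1, 19332)) = Mul(-651384, Rational(-1, 19332)) = Rational(18094, 537)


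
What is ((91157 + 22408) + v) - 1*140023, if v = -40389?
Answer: -66847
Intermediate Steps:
((91157 + 22408) + v) - 1*140023 = ((91157 + 22408) - 40389) - 1*140023 = (113565 - 40389) - 140023 = 73176 - 140023 = -66847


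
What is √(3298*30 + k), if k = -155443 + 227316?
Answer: √170813 ≈ 413.30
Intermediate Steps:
k = 71873
√(3298*30 + k) = √(3298*30 + 71873) = √(98940 + 71873) = √170813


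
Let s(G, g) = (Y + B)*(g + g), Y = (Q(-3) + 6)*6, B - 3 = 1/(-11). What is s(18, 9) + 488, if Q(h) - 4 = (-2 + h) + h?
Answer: 8320/11 ≈ 756.36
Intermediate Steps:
Q(h) = 2 + 2*h (Q(h) = 4 + ((-2 + h) + h) = 4 + (-2 + 2*h) = 2 + 2*h)
B = 32/11 (B = 3 + 1/(-11) = 3 + 1*(-1/11) = 3 - 1/11 = 32/11 ≈ 2.9091)
Y = 12 (Y = ((2 + 2*(-3)) + 6)*6 = ((2 - 6) + 6)*6 = (-4 + 6)*6 = 2*6 = 12)
s(G, g) = 328*g/11 (s(G, g) = (12 + 32/11)*(g + g) = 164*(2*g)/11 = 328*g/11)
s(18, 9) + 488 = (328/11)*9 + 488 = 2952/11 + 488 = 8320/11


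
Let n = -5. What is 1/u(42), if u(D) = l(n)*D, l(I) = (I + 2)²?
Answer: 1/378 ≈ 0.0026455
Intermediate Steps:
l(I) = (2 + I)²
u(D) = 9*D (u(D) = (2 - 5)²*D = (-3)²*D = 9*D)
1/u(42) = 1/(9*42) = 1/378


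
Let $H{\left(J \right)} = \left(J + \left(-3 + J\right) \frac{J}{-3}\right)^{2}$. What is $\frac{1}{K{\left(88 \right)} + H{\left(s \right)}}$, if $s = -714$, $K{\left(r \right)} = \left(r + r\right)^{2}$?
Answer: $\frac{1}{29364280576} \approx 3.4055 \cdot 10^{-11}$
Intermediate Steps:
$K{\left(r \right)} = 4 r^{2}$ ($K{\left(r \right)} = \left(2 r\right)^{2} = 4 r^{2}$)
$H{\left(J \right)} = \left(J - \frac{J \left(-3 + J\right)}{3}\right)^{2}$ ($H{\left(J \right)} = \left(J + \left(-3 + J\right) J \left(- \frac{1}{3}\right)\right)^{2} = \left(J + \left(-3 + J\right) \left(- \frac{J}{3}\right)\right)^{2} = \left(J - \frac{J \left(-3 + J\right)}{3}\right)^{2}$)
$\frac{1}{K{\left(88 \right)} + H{\left(s \right)}} = \frac{1}{4 \cdot 88^{2} + \frac{\left(-714\right)^{2} \left(-6 - 714\right)^{2}}{9}} = \frac{1}{4 \cdot 7744 + \frac{1}{9} \cdot 509796 \left(-720\right)^{2}} = \frac{1}{30976 + \frac{1}{9} \cdot 509796 \cdot 518400} = \frac{1}{30976 + 29364249600} = \frac{1}{29364280576}$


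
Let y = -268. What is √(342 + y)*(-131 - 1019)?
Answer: -1150*√74 ≈ -9892.7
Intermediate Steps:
√(342 + y)*(-131 - 1019) = √(342 - 268)*(-131 - 1019) = √74*(-1150) = -1150*√74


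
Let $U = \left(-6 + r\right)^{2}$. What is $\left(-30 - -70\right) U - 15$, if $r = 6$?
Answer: $-15$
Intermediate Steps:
$U = 0$ ($U = \left(-6 + 6\right)^{2} = 0^{2} = 0$)
$\left(-30 - -70\right) U - 15 = \left(-30 - -70\right) 0 - 15 = \left(-30 + 70\right) 0 - 15 = 40 \cdot 0 - 15 = 0 - 15 = -15$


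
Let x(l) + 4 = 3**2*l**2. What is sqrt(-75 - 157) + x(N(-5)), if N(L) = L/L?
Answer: 5 + 2*I*sqrt(58) ≈ 5.0 + 15.232*I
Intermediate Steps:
N(L) = 1
x(l) = -4 + 9*l**2 (x(l) = -4 + 3**2*l**2 = -4 + 9*l**2)
sqrt(-75 - 157) + x(N(-5)) = sqrt(-75 - 157) + (-4 + 9*1**2) = sqrt(-232) + (-4 + 9*1) = 2*I*sqrt(58) + (-4 + 9) = 2*I*sqrt(58) + 5 = 5 + 2*I*sqrt(58)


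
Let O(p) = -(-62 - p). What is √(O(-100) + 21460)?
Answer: √21422 ≈ 146.36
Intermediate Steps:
O(p) = 62 + p
√(O(-100) + 21460) = √((62 - 100) + 21460) = √(-38 + 21460) = √21422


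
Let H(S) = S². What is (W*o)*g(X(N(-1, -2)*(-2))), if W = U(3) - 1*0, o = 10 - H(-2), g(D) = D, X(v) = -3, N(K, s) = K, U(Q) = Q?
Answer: -54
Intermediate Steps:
o = 6 (o = 10 - 1*(-2)² = 10 - 1*4 = 10 - 4 = 6)
W = 3 (W = 3 - 1*0 = 3 + 0 = 3)
(W*o)*g(X(N(-1, -2)*(-2))) = (3*6)*(-3) = 18*(-3) = -54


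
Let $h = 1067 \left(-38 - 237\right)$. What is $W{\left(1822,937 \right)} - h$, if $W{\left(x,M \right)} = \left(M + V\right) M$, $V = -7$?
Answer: $1164835$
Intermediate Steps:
$h = -293425$ ($h = 1067 \left(-275\right) = -293425$)
$W{\left(x,M \right)} = M \left(-7 + M\right)$ ($W{\left(x,M \right)} = \left(M - 7\right) M = \left(-7 + M\right) M = M \left(-7 + M\right)$)
$W{\left(1822,937 \right)} - h = 937 \left(-7 + 937\right) - -293425 = 937 \cdot 930 + 293425 = 871410 + 293425 = 1164835$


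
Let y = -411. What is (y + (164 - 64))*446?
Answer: -138706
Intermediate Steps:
(y + (164 - 64))*446 = (-411 + (164 - 64))*446 = (-411 + 100)*446 = -311*446 = -138706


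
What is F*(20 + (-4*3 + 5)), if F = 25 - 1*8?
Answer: 221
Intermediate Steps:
F = 17 (F = 25 - 8 = 17)
F*(20 + (-4*3 + 5)) = 17*(20 + (-4*3 + 5)) = 17*(20 + (-12 + 5)) = 17*(20 - 7) = 17*13 = 221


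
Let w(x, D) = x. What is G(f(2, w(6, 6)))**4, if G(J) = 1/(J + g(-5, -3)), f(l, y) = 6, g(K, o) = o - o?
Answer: 1/1296 ≈ 0.00077160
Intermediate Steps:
g(K, o) = 0
G(J) = 1/J (G(J) = 1/(J + 0) = 1/J)
G(f(2, w(6, 6)))**4 = (1/6)**4 = 1/1296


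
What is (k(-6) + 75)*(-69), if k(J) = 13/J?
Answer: -10051/2 ≈ -5025.5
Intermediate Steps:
(k(-6) + 75)*(-69) = (13/(-6) + 75)*(-69) = (13*(-⅙) + 75)*(-69) = (-13/6 + 75)*(-69) = (437/6)*(-69) = -10051/2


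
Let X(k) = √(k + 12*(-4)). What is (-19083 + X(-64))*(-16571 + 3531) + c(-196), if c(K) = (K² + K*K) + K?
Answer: 248918956 - 52160*I*√7 ≈ 2.4892e+8 - 1.38e+5*I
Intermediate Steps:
X(k) = √(-48 + k) (X(k) = √(k - 48) = √(-48 + k))
c(K) = K + 2*K² (c(K) = (K² + K²) + K = 2*K² + K = K + 2*K²)
(-19083 + X(-64))*(-16571 + 3531) + c(-196) = (-19083 + √(-48 - 64))*(-16571 + 3531) - 196*(1 + 2*(-196)) = (-19083 + √(-112))*(-13040) - 196*(1 - 392) = (-19083 + 4*I*√7)*(-13040) - 196*(-391) = (248842320 - 52160*I*√7) + 76636 = 248918956 - 52160*I*√7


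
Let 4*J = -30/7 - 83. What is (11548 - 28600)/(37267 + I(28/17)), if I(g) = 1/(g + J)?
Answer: -163750356/357874525 ≈ -0.45756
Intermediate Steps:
J = -611/28 (J = (-30/7 - 83)/4 = (¼)*(-611/7) = -611/28 ≈ -21.821)
I(g) = 1/(-611/28 + g) (I(g) = 1/(g - 611/28) = 1/(-611/28 + g))
(11548 - 28600)/(37267 + I(28/17)) = (11548 - 28600)/(37267 + 28/(-611 + 28*(28/17))) = -17052/(37267 + 28/(-611 + 28*(28*(1/17)))) = -17052/(37267 + 28/(-611 + 28*(28/17))) = -17052/(37267 + 28/(-611 + 784/17)) = -17052/(37267 + 28/(-9603/17)) = -17052/(37267 + 28*(-17/9603)) = -17052/(37267 - 476/9603) = -17052/357874525/9603 = -17052*9603/357874525 = -163750356/357874525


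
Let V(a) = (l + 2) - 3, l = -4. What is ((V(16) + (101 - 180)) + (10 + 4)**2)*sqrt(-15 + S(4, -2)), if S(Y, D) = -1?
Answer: 448*I ≈ 448.0*I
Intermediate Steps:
V(a) = -5 (V(a) = (-4 + 2) - 3 = -2 - 3 = -5)
((V(16) + (101 - 180)) + (10 + 4)**2)*sqrt(-15 + S(4, -2)) = ((-5 + (101 - 180)) + (10 + 4)**2)*sqrt(-15 - 1) = ((-5 - 79) + 14**2)*sqrt(-16) = (-84 + 196)*(4*I) = 112*(4*I) = 448*I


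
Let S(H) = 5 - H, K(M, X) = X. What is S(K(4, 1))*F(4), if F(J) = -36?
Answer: -144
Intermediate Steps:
S(K(4, 1))*F(4) = (5 - 1*1)*(-36) = (5 - 1)*(-36) = 4*(-36) = -144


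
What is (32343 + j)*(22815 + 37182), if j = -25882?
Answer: 387640617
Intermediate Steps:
(32343 + j)*(22815 + 37182) = (32343 - 25882)*(22815 + 37182) = 6461*59997 = 387640617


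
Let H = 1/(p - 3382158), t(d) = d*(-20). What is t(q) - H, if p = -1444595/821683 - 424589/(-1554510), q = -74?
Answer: 6393720102740729048770/4320081149637442303 ≈ 1480.0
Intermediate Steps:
p = -1896759810163/1277314440330 (p = -1444595*1/821683 - 424589*(-1/1554510) = -1444595/821683 + 424589/1554510 = -1896759810163/1277314440330 ≈ -1.4850)
t(d) = -20*d
H = -1277314440330/4320081149637442303 (H = 1/(-1896759810163/1277314440330 - 3382158) = 1/(-4320081149637442303/1277314440330) = -1277314440330/4320081149637442303 ≈ -2.9567e-7)
t(q) - H = -20*(-74) - 1*(-1277314440330/4320081149637442303) = 1480 + 1277314440330/4320081149637442303 = 6393720102740729048770/4320081149637442303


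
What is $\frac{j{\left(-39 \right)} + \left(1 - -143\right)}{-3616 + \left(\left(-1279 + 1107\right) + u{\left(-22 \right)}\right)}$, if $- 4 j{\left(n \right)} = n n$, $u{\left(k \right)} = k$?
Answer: $\frac{63}{1016} \approx 0.062008$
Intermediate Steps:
$j{\left(n \right)} = - \frac{n^{2}}{4}$ ($j{\left(n \right)} = - \frac{n n}{4} = - \frac{n^{2}}{4}$)
$\frac{j{\left(-39 \right)} + \left(1 - -143\right)}{-3616 + \left(\left(-1279 + 1107\right) + u{\left(-22 \right)}\right)} = \frac{- \frac{\left(-39\right)^{2}}{4} + \left(1 - -143\right)}{-3616 + \left(\left(-1279 + 1107\right) - 22\right)} = \frac{\left(- \frac{1}{4}\right) 1521 + \left(1 + 143\right)}{-3616 - 194} = \frac{- \frac{1521}{4} + 144}{-3616 - 194} = - \frac{945}{4 \left(-3810\right)} = \left(- \frac{945}{4}\right) \left(- \frac{1}{3810}\right) = \frac{63}{1016}$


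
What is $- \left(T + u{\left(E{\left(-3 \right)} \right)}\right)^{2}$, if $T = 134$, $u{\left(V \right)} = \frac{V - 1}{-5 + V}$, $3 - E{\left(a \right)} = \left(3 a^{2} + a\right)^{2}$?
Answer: $- \frac{1522014169}{83521} \approx -18223.0$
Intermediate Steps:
$E{\left(a \right)} = 3 - \left(a + 3 a^{2}\right)^{2}$ ($E{\left(a \right)} = 3 - \left(3 a^{2} + a\right)^{2} = 3 - \left(a + 3 a^{2}\right)^{2}$)
$u{\left(V \right)} = \frac{-1 + V}{-5 + V}$
$- \left(T + u{\left(E{\left(-3 \right)} \right)}\right)^{2} = - \left(134 + \frac{-1 + \left(3 - \left(-3\right)^{2} \left(1 + 3 \left(-3\right)\right)^{2}\right)}{-5 + \left(3 - \left(-3\right)^{2} \left(1 + 3 \left(-3\right)\right)^{2}\right)}\right)^{2} = - \left(134 + \frac{-1 + \left(3 - 9 \left(1 - 9\right)^{2}\right)}{-5 + \left(3 - 9 \left(1 - 9\right)^{2}\right)}\right)^{2} = - \left(134 + \frac{-1 + \left(3 - 9 \left(-8\right)^{2}\right)}{-5 + \left(3 - 9 \left(-8\right)^{2}\right)}\right)^{2} = - \left(134 + \frac{-1 + \left(3 - 9 \cdot 64\right)}{-5 + \left(3 - 9 \cdot 64\right)}\right)^{2} = - \left(134 + \frac{-1 + \left(3 - 576\right)}{-5 + \left(3 - 576\right)}\right)^{2} = - \left(134 + \frac{-1 - 573}{-5 - 573}\right)^{2} = - \left(134 + \frac{1}{-578} \left(-574\right)\right)^{2} = - \left(134 - - \frac{287}{289}\right)^{2} = - \left(134 + \frac{287}{289}\right)^{2} = - \left(\frac{39013}{289}\right)^{2} = \left(-1\right) \frac{1522014169}{83521} = - \frac{1522014169}{83521}$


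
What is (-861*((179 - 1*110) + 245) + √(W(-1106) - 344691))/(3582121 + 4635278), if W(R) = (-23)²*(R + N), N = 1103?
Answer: -90118/2739133 + I*√346278/8217399 ≈ -0.0329 + 7.1611e-5*I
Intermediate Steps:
W(R) = 583487 + 529*R (W(R) = (-23)²*(R + 1103) = 529*(1103 + R) = 583487 + 529*R)
(-861*((179 - 1*110) + 245) + √(W(-1106) - 344691))/(3582121 + 4635278) = (-861*((179 - 1*110) + 245) + √((583487 + 529*(-1106)) - 344691))/(3582121 + 4635278) = (-861*((179 - 110) + 245) + √((583487 - 585074) - 344691))/8217399 = (-861*(69 + 245) + √(-1587 - 344691))*(1/8217399) = (-861*314 + √(-346278))*(1/8217399) = (-270354 + I*√346278)*(1/8217399) = -90118/2739133 + I*√346278/8217399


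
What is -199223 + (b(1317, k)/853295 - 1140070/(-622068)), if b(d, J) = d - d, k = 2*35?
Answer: -61964556547/311034 ≈ -1.9922e+5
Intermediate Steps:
k = 70
b(d, J) = 0
-199223 + (b(1317, k)/853295 - 1140070/(-622068)) = -199223 + (0/853295 - 1140070/(-622068)) = -199223 + (0*(1/853295) - 1140070*(-1/622068)) = -199223 + (0 + 570035/311034) = -199223 + 570035/311034 = -61964556547/311034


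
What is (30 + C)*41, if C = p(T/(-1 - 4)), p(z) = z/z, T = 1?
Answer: 1271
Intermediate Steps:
p(z) = 1
C = 1
(30 + C)*41 = (30 + 1)*41 = 31*41 = 1271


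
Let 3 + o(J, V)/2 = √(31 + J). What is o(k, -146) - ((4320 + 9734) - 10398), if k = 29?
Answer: -3662 + 4*√15 ≈ -3646.5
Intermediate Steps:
o(J, V) = -6 + 2*√(31 + J)
o(k, -146) - ((4320 + 9734) - 10398) = (-6 + 2*√(31 + 29)) - ((4320 + 9734) - 10398) = (-6 + 2*√60) - (14054 - 10398) = (-6 + 2*(2*√15)) - 1*3656 = (-6 + 4*√15) - 3656 = -3662 + 4*√15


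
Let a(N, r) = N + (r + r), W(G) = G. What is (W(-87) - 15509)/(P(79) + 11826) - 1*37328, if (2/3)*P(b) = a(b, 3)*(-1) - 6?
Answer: -872722504/23379 ≈ -37329.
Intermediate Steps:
a(N, r) = N + 2*r
P(b) = -18 - 3*b/2 (P(b) = 3*((b + 2*3)*(-1) - 6)/2 = 3*((b + 6)*(-1) - 6)/2 = 3*((6 + b)*(-1) - 6)/2 = 3*((-6 - b) - 6)/2 = 3*(-12 - b)/2 = -18 - 3*b/2)
(W(-87) - 15509)/(P(79) + 11826) - 1*37328 = (-87 - 15509)/((-18 - 3/2*79) + 11826) - 1*37328 = -15596/((-18 - 237/2) + 11826) - 37328 = -15596/(-273/2 + 11826) - 37328 = -15596/23379/2 - 37328 = -15596*2/23379 - 37328 = -31192/23379 - 37328 = -872722504/23379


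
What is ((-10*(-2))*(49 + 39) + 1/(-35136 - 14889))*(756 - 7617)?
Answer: -201356625713/16675 ≈ -1.2075e+7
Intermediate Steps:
((-10*(-2))*(49 + 39) + 1/(-35136 - 14889))*(756 - 7617) = (20*88 + 1/(-50025))*(-6861) = (1760 - 1/50025)*(-6861) = (88043999/50025)*(-6861) = -201356625713/16675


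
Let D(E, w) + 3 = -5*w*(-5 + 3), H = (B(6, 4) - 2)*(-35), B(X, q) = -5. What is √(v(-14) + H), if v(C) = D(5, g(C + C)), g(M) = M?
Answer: I*√38 ≈ 6.1644*I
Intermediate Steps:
H = 245 (H = (-5 - 2)*(-35) = -7*(-35) = 245)
D(E, w) = -3 + 10*w (D(E, w) = -3 - 5*w*(-5 + 3) = -3 - 5*w*(-2) = -3 - (-10)*w = -3 + 10*w)
v(C) = -3 + 20*C (v(C) = -3 + 10*(C + C) = -3 + 10*(2*C) = -3 + 20*C)
√(v(-14) + H) = √((-3 + 20*(-14)) + 245) = √((-3 - 280) + 245) = √(-283 + 245) = √(-38) = I*√38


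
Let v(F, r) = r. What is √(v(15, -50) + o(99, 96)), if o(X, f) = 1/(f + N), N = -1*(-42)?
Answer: I*√952062/138 ≈ 7.0706*I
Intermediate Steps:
N = 42
o(X, f) = 1/(42 + f) (o(X, f) = 1/(f + 42) = 1/(42 + f))
√(v(15, -50) + o(99, 96)) = √(-50 + 1/(42 + 96)) = √(-50 + 1/138) = √(-6899/138) = I*√952062/138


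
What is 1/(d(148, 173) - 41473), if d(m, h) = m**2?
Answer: -1/19569 ≈ -5.1101e-5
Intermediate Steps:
1/(d(148, 173) - 41473) = 1/(148**2 - 41473) = 1/(21904 - 41473) = 1/(-19569) = -1/19569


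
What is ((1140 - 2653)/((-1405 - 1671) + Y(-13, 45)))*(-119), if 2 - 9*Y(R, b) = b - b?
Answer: -1620423/27682 ≈ -58.537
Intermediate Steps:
Y(R, b) = 2/9 (Y(R, b) = 2/9 - (b - b)/9 = 2/9 - ⅑*0 = 2/9 + 0 = 2/9)
((1140 - 2653)/((-1405 - 1671) + Y(-13, 45)))*(-119) = ((1140 - 2653)/((-1405 - 1671) + 2/9))*(-119) = -1513/(-3076 + 2/9)*(-119) = -1513/(-27682/9)*(-119) = -1513*(-9/27682)*(-119) = (13617/27682)*(-119) = -1620423/27682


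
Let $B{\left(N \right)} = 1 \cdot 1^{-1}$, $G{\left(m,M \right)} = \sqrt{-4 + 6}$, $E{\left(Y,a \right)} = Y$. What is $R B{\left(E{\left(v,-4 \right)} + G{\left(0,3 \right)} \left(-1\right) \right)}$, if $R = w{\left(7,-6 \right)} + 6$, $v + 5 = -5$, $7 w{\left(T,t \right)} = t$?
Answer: $\frac{36}{7} \approx 5.1429$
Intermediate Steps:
$w{\left(T,t \right)} = \frac{t}{7}$
$v = -10$ ($v = -5 - 5 = -10$)
$G{\left(m,M \right)} = \sqrt{2}$
$R = \frac{36}{7}$ ($R = \frac{1}{7} \left(-6\right) + 6 = - \frac{6}{7} + 6 = \frac{36}{7} \approx 5.1429$)
$B{\left(N \right)} = 1$ ($B{\left(N \right)} = 1 \cdot 1 = 1$)
$R B{\left(E{\left(v,-4 \right)} + G{\left(0,3 \right)} \left(-1\right) \right)} = \frac{36}{7} \cdot 1 = \frac{36}{7}$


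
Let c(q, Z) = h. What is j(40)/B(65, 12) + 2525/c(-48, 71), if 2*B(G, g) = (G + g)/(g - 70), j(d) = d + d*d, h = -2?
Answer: -574905/154 ≈ -3733.1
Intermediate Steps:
c(q, Z) = -2
j(d) = d + d**2
B(G, g) = (G + g)/(2*(-70 + g)) (B(G, g) = ((G + g)/(g - 70))/2 = ((G + g)/(-70 + g))/2 = (G + g)/(2*(-70 + g)))
j(40)/B(65, 12) + 2525/c(-48, 71) = (40*(1 + 40))/(((65 + 12)/(2*(-70 + 12)))) + 2525/(-2) = (40*41)/(((1/2)*77/(-58))) + 2525*(-1/2) = 1640/(((1/2)*(-1/58)*77)) - 2525/2 = 1640/(-77/116) - 2525/2 = 1640*(-116/77) - 2525/2 = -190240/77 - 2525/2 = -574905/154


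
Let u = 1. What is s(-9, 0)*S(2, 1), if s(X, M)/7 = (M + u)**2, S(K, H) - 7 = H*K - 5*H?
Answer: 28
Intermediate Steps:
S(K, H) = 7 - 5*H + H*K (S(K, H) = 7 + (H*K - 5*H) = 7 + (-5*H + H*K) = 7 - 5*H + H*K)
s(X, M) = 7*(1 + M)**2 (s(X, M) = 7*(M + 1)**2 = 7*(1 + M)**2)
s(-9, 0)*S(2, 1) = (7*(1 + 0)**2)*(7 - 5*1 + 1*2) = (7*1**2)*(7 - 5 + 2) = (7*1)*4 = 7*4 = 28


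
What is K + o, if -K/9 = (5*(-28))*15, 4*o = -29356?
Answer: 11561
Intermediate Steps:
o = -7339 (o = (¼)*(-29356) = -7339)
K = 18900 (K = -9*5*(-28)*15 = -(-1260)*15 = -9*(-2100) = 18900)
K + o = 18900 - 7339 = 11561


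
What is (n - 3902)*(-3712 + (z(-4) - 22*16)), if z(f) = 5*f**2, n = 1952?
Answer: 7768800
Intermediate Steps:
(n - 3902)*(-3712 + (z(-4) - 22*16)) = (1952 - 3902)*(-3712 + (5*(-4)**2 - 22*16)) = -1950*(-3712 + (5*16 - 352)) = -1950*(-3712 + (80 - 352)) = -1950*(-3712 - 272) = -1950*(-3984) = 7768800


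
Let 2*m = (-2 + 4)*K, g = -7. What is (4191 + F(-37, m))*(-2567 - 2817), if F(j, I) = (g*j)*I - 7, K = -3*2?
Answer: -14159920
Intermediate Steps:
K = -6
m = -6 (m = ((-2 + 4)*(-6))/2 = (2*(-6))/2 = (½)*(-12) = -6)
F(j, I) = -7 - 7*I*j (F(j, I) = (-7*j)*I - 7 = -7*I*j - 7 = -7 - 7*I*j)
(4191 + F(-37, m))*(-2567 - 2817) = (4191 + (-7 - 7*(-6)*(-37)))*(-2567 - 2817) = (4191 + (-7 - 1554))*(-5384) = (4191 - 1561)*(-5384) = 2630*(-5384) = -14159920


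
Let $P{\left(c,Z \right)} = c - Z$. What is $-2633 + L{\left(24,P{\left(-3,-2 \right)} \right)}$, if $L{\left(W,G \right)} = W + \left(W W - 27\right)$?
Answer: $-2060$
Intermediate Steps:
$L{\left(W,G \right)} = -27 + W + W^{2}$ ($L{\left(W,G \right)} = W + \left(W^{2} - 27\right) = W + \left(-27 + W^{2}\right) = -27 + W + W^{2}$)
$-2633 + L{\left(24,P{\left(-3,-2 \right)} \right)} = -2633 + \left(-27 + 24 + 24^{2}\right) = -2633 + \left(-27 + 24 + 576\right) = -2633 + 573 = -2060$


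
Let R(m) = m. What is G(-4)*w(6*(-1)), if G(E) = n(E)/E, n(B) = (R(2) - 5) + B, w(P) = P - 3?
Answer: -63/4 ≈ -15.750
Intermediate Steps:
w(P) = -3 + P
n(B) = -3 + B (n(B) = (2 - 5) + B = -3 + B)
G(E) = (-3 + E)/E
G(-4)*w(6*(-1)) = ((-3 - 4)/(-4))*(-3 + 6*(-1)) = (-1/4*(-7))*(-3 - 6) = (7/4)*(-9) = -63/4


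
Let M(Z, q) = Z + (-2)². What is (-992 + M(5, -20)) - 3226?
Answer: -4209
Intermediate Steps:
M(Z, q) = 4 + Z (M(Z, q) = Z + 4 = 4 + Z)
(-992 + M(5, -20)) - 3226 = (-992 + (4 + 5)) - 3226 = (-992 + 9) - 3226 = -983 - 3226 = -4209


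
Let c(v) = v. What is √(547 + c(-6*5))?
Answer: √517 ≈ 22.738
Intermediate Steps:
√(547 + c(-6*5)) = √(547 - 6*5) = √(547 - 30) = √517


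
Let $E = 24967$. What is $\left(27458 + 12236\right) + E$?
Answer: $64661$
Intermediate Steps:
$\left(27458 + 12236\right) + E = \left(27458 + 12236\right) + 24967 = 39694 + 24967 = 64661$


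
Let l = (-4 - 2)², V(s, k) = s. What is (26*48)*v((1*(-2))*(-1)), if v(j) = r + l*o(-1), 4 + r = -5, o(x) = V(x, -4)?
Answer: -56160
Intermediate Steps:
o(x) = x
r = -9 (r = -4 - 5 = -9)
l = 36 (l = (-6)² = 36)
v(j) = -45 (v(j) = -9 + 36*(-1) = -9 - 36 = -45)
(26*48)*v((1*(-2))*(-1)) = (26*48)*(-45) = 1248*(-45) = -56160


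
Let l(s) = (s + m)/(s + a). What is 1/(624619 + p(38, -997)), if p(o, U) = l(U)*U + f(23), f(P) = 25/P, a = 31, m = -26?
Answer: 322/200787691 ≈ 1.6037e-6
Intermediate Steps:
l(s) = (-26 + s)/(31 + s) (l(s) = (s - 26)/(s + 31) = (-26 + s)/(31 + s))
p(o, U) = 25/23 + U*(-26 + U)/(31 + U) (p(o, U) = ((-26 + U)/(31 + U))*U + 25/23 = U*(-26 + U)/(31 + U) + 25*(1/23) = U*(-26 + U)/(31 + U) + 25/23 = 25/23 + U*(-26 + U)/(31 + U))
1/(624619 + p(38, -997)) = 1/(624619 + (775 - 573*(-997) + 23*(-997)**2)/(23*(31 - 997))) = 1/(624619 + (1/23)*(775 + 571281 + 23*994009)/(-966)) = 1/(624619 + (1/23)*(-1/966)*(775 + 571281 + 22862207)) = 1/(624619 + (1/23)*(-1/966)*23434263) = 1/(624619 - 339627/322) = 1/(200787691/322) = 322/200787691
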